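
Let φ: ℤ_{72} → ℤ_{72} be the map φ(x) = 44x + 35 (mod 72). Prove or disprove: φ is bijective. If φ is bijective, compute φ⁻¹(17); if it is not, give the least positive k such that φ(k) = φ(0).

18

Recall that φ is injective when φ(a) = φ(b) forces a = b.
We have gcd(44, 72) = 4 > 1. Taking a = 0 and b = 18: φ(0) = 35 and φ(18) = 44·18 + 35 = 827 ≡ 35 (mod 72).
So φ(0) = φ(18) while 0 ≠ 18, therefore φ is not injective, hence not bijective.
Since φ is not bijective, we find the least positive k with φ(k) = φ(0): this means 44k ≡ 0 (mod 72), i.e. 72 ∣ 44k. Since gcd(44, 72) = 4, dividing through by 4 this holds exactly when 18 ∣ 11k, and as gcd(11, 18) = 1, exactly when 18 ∣ k.
The smallest positive such k is 18.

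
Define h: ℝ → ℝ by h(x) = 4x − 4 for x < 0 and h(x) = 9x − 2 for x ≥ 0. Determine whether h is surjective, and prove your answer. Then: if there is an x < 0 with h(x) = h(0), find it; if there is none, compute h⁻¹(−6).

Both pieces are strictly increasing (slopes 4 and 9), so each is injective on its own interval.
The left piece maps (−∞, 0) onto (−∞, −4); the right piece maps [0, ∞) onto [−2, ∞).
The union (−∞, −4) ∪ [−2, ∞) omits the interval between −4 and −2; in particular −4 has no preimage. So h is not surjective.
Because the two images are disjoint, no x < 0 has h(x) = h(0), so we compute h⁻¹(−6): −6 lies in (−∞, −4), so solve 4x − 4 = −6: x = (−6 + 4)/4 = −1/2.

-1/2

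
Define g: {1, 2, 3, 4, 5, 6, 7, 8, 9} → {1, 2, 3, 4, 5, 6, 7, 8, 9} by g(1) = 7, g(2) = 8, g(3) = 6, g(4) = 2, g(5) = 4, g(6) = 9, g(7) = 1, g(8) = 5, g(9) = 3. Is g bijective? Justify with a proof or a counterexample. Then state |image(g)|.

9

The values 7, 8, 6, 2, 4, 9, 1, 5, 3 are a permutation of {1, 2, 3, 4, 5, 6, 7, 8, 9}: each element appears exactly once.
So g is injective and surjective, hence bijective.
The image of g is {1, 2, 3, 4, 5, 6, 7, 8, 9}, which has 9 elements.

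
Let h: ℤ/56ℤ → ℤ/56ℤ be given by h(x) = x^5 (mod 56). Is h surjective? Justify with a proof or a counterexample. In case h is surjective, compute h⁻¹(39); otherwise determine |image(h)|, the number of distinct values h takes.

35

h(0) = 0^5 = 0.
h(14): Repeated squaring mod 56: 14^1 ≡ 14, 14^2 ≡ 14² = 196 ≡ 28, 14^4 ≡ 28² = 784 ≡ 0. Since 5 = 4 + 1, 14^5 ≡ 0·14: 0·14 = 0. So 14^5 ≡ 0 (mod 56).
So h(0) = h(14) = 0 while 0 ≠ 14, thus h is not injective.
A non-injective map from the 56-element set ℤ/56ℤ to itself takes at most 55 distinct values, so it cannot be surjective. Therefore h is not surjective.
Since h is not surjective, we determine |image(h)|. Computing x^5 mod 56 for each x (by repeated squaring, reducing mod 56 at every step), the values h(0), h(1), …, h(55) are: 0, 1, 32, 19, 16, 45, 48, 7, 8, 25, 40, 51, 24, 13, 0, 15, 32, 33, 16, 3, 48, 21, 8, 39, 40, 9, 24, 27, 0, 29, 32, 47, 16, 17, 48, 35, 8, 53, 40, 23, 24, 41, 0, 43, 32, 5, 16, 31, 48, 49, 8, 11, 40, 37, 24, 55.
The distinct values are {0, 1, 3, 5, 7, 8, 9, 11, 13, 15, 16, 17, 19, 21, 23, 24, 25, 27, 29, 31, 32, 33, 35, 37, 39, 40, 41, 43, 45, 47, 48, 49, 51, 53, 55}; there are 35 of them.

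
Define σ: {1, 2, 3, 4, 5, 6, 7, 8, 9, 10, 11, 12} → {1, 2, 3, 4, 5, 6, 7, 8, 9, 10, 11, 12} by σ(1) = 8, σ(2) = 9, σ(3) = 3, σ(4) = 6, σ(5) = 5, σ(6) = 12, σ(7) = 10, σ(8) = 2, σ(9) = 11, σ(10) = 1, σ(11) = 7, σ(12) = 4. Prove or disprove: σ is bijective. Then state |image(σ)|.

The values 8, 9, 3, 6, 5, 12, 10, 2, 11, 1, 7, 4 are a permutation of {1, 2, 3, 4, 5, 6, 7, 8, 9, 10, 11, 12}: each element appears exactly once.
So σ is injective and surjective, hence bijective.
The image of σ is {1, 2, 3, 4, 5, 6, 7, 8, 9, 10, 11, 12}, which has 12 elements.

12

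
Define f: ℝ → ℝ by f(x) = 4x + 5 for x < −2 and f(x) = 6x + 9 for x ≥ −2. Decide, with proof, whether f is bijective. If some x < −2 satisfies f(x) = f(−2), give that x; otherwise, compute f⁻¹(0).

Both pieces are strictly increasing (slopes 4 and 6), so each is injective on its own interval.
The left piece maps (−∞, −2) onto (−∞, −3); the right piece maps [−2, ∞) onto [−3, ∞).
Since −3 = −3, the images partition ℝ: f is injective and surjective, hence bijective.
Because the two images are disjoint, no x < −2 has f(x) = f(−2), so we compute f⁻¹(0): 0 lies in [−3, ∞), so solve 6x + 9 = 0: x = (0 − 9)/6 = −3/2.

-3/2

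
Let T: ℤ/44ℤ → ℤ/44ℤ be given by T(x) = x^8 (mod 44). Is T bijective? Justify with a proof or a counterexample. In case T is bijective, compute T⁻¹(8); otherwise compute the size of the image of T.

T(10): Repeated squaring mod 44: 10^1 ≡ 10, 10^2 ≡ 10² = 100 ≡ 12, 10^4 ≡ 12² = 144 ≡ 12, 10^8 ≡ 12² = 144 ≡ 12. So 10^8 ≡ 12 (mod 44).
T(12): Repeated squaring mod 44: 12^1 ≡ 12, 12^2 ≡ 12² = 144 ≡ 12, 12^4 ≡ 12² = 144 ≡ 12, 12^8 ≡ 12² = 144 ≡ 12. So 12^8 ≡ 12 (mod 44).
So T(10) = T(12) = 12 while 10 ≠ 12, so T is not injective, hence not bijective.
Since T is not bijective, we determine |image(T)|. Computing x^8 mod 44 for each x (by repeated squaring, reducing mod 44 at every step), the values T(0), T(1), …, T(43) are: 0, 1, 36, 5, 20, 37, 4, 9, 16, 25, 12, 33, 12, 25, 16, 9, 4, 37, 20, 5, 36, 1, 0, 1, 36, 5, 20, 37, 4, 9, 16, 25, 12, 33, 12, 25, 16, 9, 4, 37, 20, 5, 36, 1.
The distinct values are {0, 1, 4, 5, 9, 12, 16, 20, 25, 33, 36, 37}; there are 12 of them.

12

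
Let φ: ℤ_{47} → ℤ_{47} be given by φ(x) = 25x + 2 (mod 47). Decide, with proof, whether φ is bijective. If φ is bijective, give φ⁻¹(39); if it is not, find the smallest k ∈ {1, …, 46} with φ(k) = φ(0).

9

Recall: φ is injective when φ(u) = φ(v) forces u = v.
If φ(u) = φ(v), then 25u ≡ 25v (mod 47). Because gcd(25, 47) = 1, we may cancel 25 to get u ≡ v (mod 47).
We now compute 25⁻¹ mod 47 explicitly. Euclid's algorithm: 47 = 1·25 + 22, 25 = 1·22 + 3, 22 = 7·3 + 1; back-substituting gives 1 = 32·25 − 17·47, so 25⁻¹ ≡ 32 (mod 47).
Then y ↦ 32(y − 2) is a two-sided inverse to φ, so every y ∈ ℤ_{47} has a preimage.
Thus φ is bijective.
Since φ is bijective, we compute φ⁻¹(39): solve 25x + 2 ≡ 39 (mod 47), i.e. 25x ≡ 37 (mod 47).
Multiplying by 25⁻¹ = 32 gives x ≡ 32·37 = 1184 = 25·47 + 9 ≡ 9 (mod 47).
Check: φ(9) = 25·9 + 2 = 227 = 4·47 + 39 ≡ 39 (mod 47).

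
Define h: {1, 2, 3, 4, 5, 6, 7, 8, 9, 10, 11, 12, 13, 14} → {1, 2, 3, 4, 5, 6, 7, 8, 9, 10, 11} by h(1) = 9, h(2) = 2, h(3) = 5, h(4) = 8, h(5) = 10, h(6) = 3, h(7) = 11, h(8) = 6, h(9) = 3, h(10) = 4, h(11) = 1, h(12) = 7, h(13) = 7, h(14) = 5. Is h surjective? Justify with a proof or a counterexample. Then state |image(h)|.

Every element of the codomain has a preimage: 1 = h(11), 2 = h(2), 3 = h(6), 4 = h(10), 5 = h(3), 6 = h(8), 7 = h(12), 8 = h(4), 9 = h(1), 10 = h(5), 11 = h(7).
Hence h is surjective.
The image of h is {1, 2, 3, 4, 5, 6, 7, 8, 9, 10, 11}, which has 11 elements.

11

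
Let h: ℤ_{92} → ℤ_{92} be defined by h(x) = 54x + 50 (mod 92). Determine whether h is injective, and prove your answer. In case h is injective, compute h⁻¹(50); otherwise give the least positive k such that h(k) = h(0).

46

We have gcd(54, 92) = 2 > 1. Taking u = 0 and v = 46: h(0) = 50 and h(46) = 54·46 + 50 = 2534 ≡ 50 (mod 92).
So h(0) = h(46) while 0 ≠ 46, so h is not injective.
Since h is not injective, we find the least positive k with h(k) = h(0): this means 54k ≡ 0 (mod 92), i.e. 92 ∣ 54k. Since gcd(54, 92) = 2, dividing through by 2 this holds exactly when 46 ∣ 27k, and as gcd(27, 46) = 1, exactly when 46 ∣ k.
The smallest positive such k is 46.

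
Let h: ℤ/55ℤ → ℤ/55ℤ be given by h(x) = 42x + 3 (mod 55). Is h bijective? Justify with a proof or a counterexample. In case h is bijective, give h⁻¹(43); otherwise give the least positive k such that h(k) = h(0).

35

If h(s) = h(t), then 42s ≡ 42t (mod 55). Because gcd(42, 55) = 1, we may cancel 42 to get s ≡ t (mod 55).
We now compute 42⁻¹ mod 55 explicitly. Euclid's algorithm: 55 = 1·42 + 13, 42 = 3·13 + 3, 13 = 4·3 + 1; back-substituting gives 1 = 38·42 − 29·55, so 42⁻¹ ≡ 38 (mod 55).
For any y ∈ ℤ/55ℤ, x = 38(y − 3) mod 55 satisfies h(x) = 42·38(y − 3) + 3 ≡ y (since 42·38 ≡ 1 mod 55). So every y has a preimage.
Hence h is bijective.
Since h is bijective, we find h⁻¹(43): we need 42x ≡ 43 − 3 ≡ 40 (mod 55). Using 42⁻¹ = 38: x ≡ 38·40 = 1520 = 27·55 + 35, so x = 35.
Check: h(35) = 42·35 + 3 = 1473 = 26·55 + 43 ≡ 43 (mod 55).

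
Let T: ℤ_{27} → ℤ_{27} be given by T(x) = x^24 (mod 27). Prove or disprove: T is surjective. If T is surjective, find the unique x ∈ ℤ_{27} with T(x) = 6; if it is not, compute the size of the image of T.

4

T(0) = 0^24 = 0.
T(3): Repeated squaring mod 27: 3^1 ≡ 3, 3^2 ≡ 3² = 9, 3^4 ≡ 9² = 81 ≡ 0, 3^8 ≡ 0² = 0, 3^16 ≡ 0² = 0. Since 24 = 16 + 8, 3^24 ≡ 0·0: 0·0 = 0. So 3^24 ≡ 0 (mod 27).
So T(0) = T(3) = 0 while 0 ≠ 3, hence T is not injective.
A non-injective map from the 27-element set ℤ_{27} to itself takes at most 26 distinct values, so it cannot be surjective. Thus T is not surjective.
Since T is not surjective, we determine |image(T)|. Computing x^24 mod 27 for each x (by repeated squaring, reducing mod 27 at every step), the values T(0), T(1), …, T(26) are: 0, 1, 10, 0, 19, 19, 0, 10, 1, 0, 1, 10, 0, 19, 19, 0, 10, 1, 0, 1, 10, 0, 19, 19, 0, 10, 1.
The distinct values are {0, 1, 10, 19}; there are 4 of them.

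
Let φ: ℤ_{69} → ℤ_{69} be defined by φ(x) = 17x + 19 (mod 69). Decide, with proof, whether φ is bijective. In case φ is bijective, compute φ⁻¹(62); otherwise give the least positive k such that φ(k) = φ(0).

Recall: injectivity means: for all a, b in the domain, φ(a) = φ(b) implies a = b.
If φ(a) = φ(b), then 17a ≡ 17b (mod 69). Because gcd(17, 69) = 1, we may cancel 17 to get a ≡ b (mod 69).
We now compute 17⁻¹ mod 69 explicitly. Euclid's algorithm: 69 = 4·17 + 1; back-substituting gives 1 = 65·17 − 16·69, so 17⁻¹ ≡ 65 (mod 69).
For any y ∈ ℤ_{69}, x = 65(y − 19) mod 69 satisfies φ(x) = 17·65(y − 19) + 19 ≡ y (since 17·65 ≡ 1 mod 69). So every y has a preimage.
So φ is bijective.
Since φ is bijective, we find φ⁻¹(62): we need 17x ≡ 62 − 19 ≡ 43 (mod 69). Using 17⁻¹ = 65: x ≡ 65·43 = 2795 = 40·69 + 35, so x = 35.
Check: φ(35) = 17·35 + 19 = 614 = 8·69 + 62 ≡ 62 (mod 69).

35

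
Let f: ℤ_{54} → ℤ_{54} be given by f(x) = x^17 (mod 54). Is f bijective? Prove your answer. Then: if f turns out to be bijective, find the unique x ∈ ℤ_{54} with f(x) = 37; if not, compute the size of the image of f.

38

f(0) = 0^17 = 0.
f(6): Repeated squaring mod 54: 6^1 ≡ 6, 6^2 ≡ 6² = 36, 6^4 ≡ 36² = 1296 ≡ 0, 6^8 ≡ 0² = 0, 6^16 ≡ 0² = 0. Since 17 = 16 + 1, 6^17 ≡ 0·6: 0·6 = 0. So 6^17 ≡ 0 (mod 54).
So f(0) = f(6) = 0 while 0 ≠ 6, therefore f is not injective, hence not bijective.
Since f is not bijective, we determine |image(f)|. Computing x^17 mod 54 for each x (by repeated squaring, reducing mod 54 at every step), the values f(0), f(1), …, f(53) are: 0, 1, 14, 27, 34, 11, 0, 31, 44, 27, 46, 5, 0, 25, 2, 27, 22, 35, 0, 37, 50, 27, 16, 47, 0, 13, 26, 27, 28, 41, 0, 7, 38, 27, 4, 17, 0, 19, 32, 27, 52, 29, 0, 49, 8, 27, 10, 23, 0, 43, 20, 27, 40, 53.
The distinct values are {0, 1, 2, 4, 5, 7, 8, 10, 11, 13, 14, 16, 17, 19, 20, 22, 23, 25, 26, 27, 28, 29, 31, 32, 34, 35, 37, 38, 40, 41, 43, 44, 46, 47, 49, 50, 52, 53}; there are 38 of them.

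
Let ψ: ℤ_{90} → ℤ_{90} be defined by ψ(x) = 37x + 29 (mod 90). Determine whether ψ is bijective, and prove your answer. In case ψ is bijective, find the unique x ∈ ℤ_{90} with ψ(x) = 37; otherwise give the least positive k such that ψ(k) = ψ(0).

44

By definition, ψ is injective if ψ(x_1) = ψ(x_2) implies x_1 = x_2.
Suppose ψ(x_1) = ψ(x_2) in ℤ_{90}. Then 37x_1 + 29 ≡ 37x_2 + 29 (mod 90), hence 37(x_1 − x_2) ≡ 0 (mod 90).
Since gcd(37, 90) = 1, 37 is invertible modulo 90, therefore x_1 − x_2 ≡ 0 (mod 90), i.e. x_1 = x_2.
We now compute 37⁻¹ mod 90 explicitly. Euclid's algorithm: 90 = 2·37 + 16, 37 = 2·16 + 5, 16 = 3·5 + 1; back-substituting gives 1 = 73·37 − 30·90, so 37⁻¹ ≡ 73 (mod 90).
For any y ∈ ℤ_{90}, x = 73(y − 29) mod 90 satisfies ψ(x) = 37·73(y − 29) + 29 ≡ y (since 37·73 ≡ 1 mod 90). So every y has a preimage.
Thus ψ is bijective.
Since ψ is bijective, we find ψ⁻¹(37): we need 37x ≡ 37 − 29 ≡ 8 (mod 90). Using 37⁻¹ = 73: x ≡ 73·8 = 584 = 6·90 + 44, so x = 44.
Check: ψ(44) = 37·44 + 29 = 1657 = 18·90 + 37 ≡ 37 (mod 90).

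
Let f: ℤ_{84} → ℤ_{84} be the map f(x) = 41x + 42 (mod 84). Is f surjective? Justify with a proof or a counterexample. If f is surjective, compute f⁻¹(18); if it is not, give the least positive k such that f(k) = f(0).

24

Recall that surjectivity means every element of the codomain has a preimage under f.
Since gcd(41, 84) = 1, 41 is invertible modulo 84. Euclid's algorithm: 84 = 2·41 + 2, 41 = 20·2 + 1; back-substituting gives 1 = 41·41 − 20·84, so 41⁻¹ ≡ 41 (mod 84).
For any y ∈ ℤ_{84}, x = 41(y − 42) mod 84 satisfies f(x) = 41·41(y − 42) + 42 ≡ y (since 41·41 ≡ 1 mod 84). So every y has a preimage.
Hence f is surjective.
Since f is surjective, we compute f⁻¹(18): solve 41x + 42 ≡ 18 (mod 84), i.e. 41x ≡ 60 (mod 84).
Multiplying by 41⁻¹ = 41 gives x ≡ 41·60 = 2460 = 29·84 + 24 ≡ 24 (mod 84).
Check: f(24) = 41·24 + 42 = 1026 = 12·84 + 18 ≡ 18 (mod 84).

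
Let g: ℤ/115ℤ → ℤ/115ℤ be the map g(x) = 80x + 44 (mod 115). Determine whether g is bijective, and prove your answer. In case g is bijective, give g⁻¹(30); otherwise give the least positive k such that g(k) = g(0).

23

We have gcd(80, 115) = 5 > 1. Taking s = 0 and t = 23: g(0) = 44 and g(23) = 80·23 + 44 = 1884 ≡ 44 (mod 115).
So g(0) = g(23) while 0 ≠ 23, hence g is not injective, hence not bijective.
Since g is not bijective, we find the least positive k with g(k) = g(0): this means 80k ≡ 0 (mod 115), i.e. 115 ∣ 80k. Since gcd(80, 115) = 5, dividing through by 5 this holds exactly when 23 ∣ 16k, and as gcd(16, 23) = 1, exactly when 23 ∣ k.
The smallest positive such k is 23.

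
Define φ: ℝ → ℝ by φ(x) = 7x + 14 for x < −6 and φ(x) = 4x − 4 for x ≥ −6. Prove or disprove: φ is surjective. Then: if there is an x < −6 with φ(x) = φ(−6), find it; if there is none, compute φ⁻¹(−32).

Both pieces are strictly increasing (slopes 7 and 4), so each is injective on its own interval.
The left piece maps (−∞, −6) onto (−∞, −28); the right piece maps [−6, ∞) onto [−28, ∞).
These images together cover ℝ, so φ is surjective.
Because the two images are disjoint, no x < −6 has φ(x) = φ(−6), so we compute φ⁻¹(−32): −32 lies in (−∞, −28), so solve 7x + 14 = −32: x = (−32 − 14)/7 = −46/7.

-46/7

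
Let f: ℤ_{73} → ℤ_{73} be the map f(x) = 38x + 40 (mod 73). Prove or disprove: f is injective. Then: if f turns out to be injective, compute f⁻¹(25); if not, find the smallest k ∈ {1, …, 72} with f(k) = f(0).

Suppose f(u) = f(v) in ℤ_{73}. Then 38u + 40 ≡ 38v + 40 (mod 73), thus 38(u − v) ≡ 0 (mod 73).
Since gcd(38, 73) = 1, 38 is invertible modulo 73, thus u − v ≡ 0 (mod 73), i.e. u = v.
Therefore f is injective.
We now compute 38⁻¹ mod 73 explicitly. Euclid's algorithm: 73 = 1·38 + 35, 38 = 1·35 + 3, 35 = 11·3 + 2, 3 = 1·2 + 1; back-substituting gives 1 = 25·38 − 13·73, so 38⁻¹ ≡ 25 (mod 73).
Since f is injective, we find f⁻¹(25): we need 38x ≡ 25 − 40 ≡ 58 (mod 73). Using 38⁻¹ = 25: x ≡ 25·58 = 1450 = 19·73 + 63, so x = 63.
Check: f(63) = 38·63 + 40 = 2434 = 33·73 + 25 ≡ 25 (mod 73).

63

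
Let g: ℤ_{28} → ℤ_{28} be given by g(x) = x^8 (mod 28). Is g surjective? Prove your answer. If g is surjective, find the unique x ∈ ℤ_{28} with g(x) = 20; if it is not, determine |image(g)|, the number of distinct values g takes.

8

g(6): Repeated squaring mod 28: 6^1 ≡ 6, 6^2 ≡ 6² = 36 ≡ 8, 6^4 ≡ 8² = 64 ≡ 8, 6^8 ≡ 8² = 64 ≡ 8. So 6^8 ≡ 8 (mod 28).
g(8): Repeated squaring mod 28: 8^1 ≡ 8, 8^2 ≡ 8² = 64 ≡ 8, 8^4 ≡ 8² = 64 ≡ 8, 8^8 ≡ 8² = 64 ≡ 8. So 8^8 ≡ 8 (mod 28).
So g(6) = g(8) = 8 while 6 ≠ 8, hence g is not injective.
A non-injective map from the 28-element set ℤ_{28} to itself takes at most 27 distinct values, so it cannot be surjective. Therefore g is not surjective.
Since g is not surjective, we determine |image(g)|. Computing x^8 mod 28 for each x (by repeated squaring, reducing mod 28 at every step), the values g(0), g(1), …, g(27) are: 0, 1, 4, 9, 16, 25, 8, 21, 8, 25, 16, 9, 4, 1, 0, 1, 4, 9, 16, 25, 8, 21, 8, 25, 16, 9, 4, 1.
The distinct values are {0, 1, 4, 8, 9, 16, 21, 25}; there are 8 of them.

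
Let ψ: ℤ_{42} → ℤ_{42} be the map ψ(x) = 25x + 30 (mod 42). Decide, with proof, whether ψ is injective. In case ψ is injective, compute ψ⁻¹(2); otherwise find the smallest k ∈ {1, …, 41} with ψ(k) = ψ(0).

14

By definition, ψ is injective if ψ(s) = ψ(t) implies s = t.
If ψ(s) = ψ(t), then 25s ≡ 25t (mod 42). Because gcd(25, 42) = 1, we may cancel 25 to get s ≡ t (mod 42).
Thus ψ is injective.
We now compute 25⁻¹ mod 42 explicitly. Euclid's algorithm: 42 = 1·25 + 17, 25 = 1·17 + 8, 17 = 2·8 + 1; back-substituting gives 1 = 37·25 − 22·42, so 25⁻¹ ≡ 37 (mod 42).
Since ψ is injective, we find ψ⁻¹(2): we need 25x ≡ 2 − 30 ≡ 14 (mod 42). Using 25⁻¹ = 37: x ≡ 37·14 = 518 = 12·42 + 14, so x = 14.
Check: ψ(14) = 25·14 + 30 = 380 = 9·42 + 2 ≡ 2 (mod 42).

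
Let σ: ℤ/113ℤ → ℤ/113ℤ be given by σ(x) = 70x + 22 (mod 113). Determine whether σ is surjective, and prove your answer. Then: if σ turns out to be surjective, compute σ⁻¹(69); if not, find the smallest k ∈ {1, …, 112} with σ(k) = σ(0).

83

Since gcd(70, 113) = 1, 70 is invertible modulo 113. Euclid's algorithm: 113 = 1·70 + 43, 70 = 1·43 + 27, 43 = 1·27 + 16, 27 = 1·16 + 11, 16 = 1·11 + 5, 11 = 2·5 + 1; back-substituting gives 1 = 21·70 − 13·113, so 70⁻¹ ≡ 21 (mod 113).
Then y ↦ 21(y − 22) is a two-sided inverse to σ, so every y ∈ ℤ/113ℤ has a preimage.
Thus σ is surjective.
Since σ is surjective, we find σ⁻¹(69): we need 70x ≡ 69 − 22 ≡ 47 (mod 113). Using 70⁻¹ = 21: x ≡ 21·47 = 987 = 8·113 + 83, so x = 83.
Check: σ(83) = 70·83 + 22 = 5832 = 51·113 + 69 ≡ 69 (mod 113).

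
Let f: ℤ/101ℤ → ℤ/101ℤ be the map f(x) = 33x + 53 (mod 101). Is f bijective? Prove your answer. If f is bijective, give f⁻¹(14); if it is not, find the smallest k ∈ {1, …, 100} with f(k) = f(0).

8

Recall that f is injective when f(a) = f(b) forces a = b.
Suppose f(a) = f(b) in ℤ/101ℤ. Then 33a + 53 ≡ 33b + 53 (mod 101), hence 33(a − b) ≡ 0 (mod 101).
Since gcd(33, 101) = 1, 33 is invertible modulo 101, thus a − b ≡ 0 (mod 101), i.e. a = b.
We now compute 33⁻¹ mod 101 explicitly. Euclid's algorithm: 101 = 3·33 + 2, 33 = 16·2 + 1; back-substituting gives 1 = 49·33 − 16·101, so 33⁻¹ ≡ 49 (mod 101).
Then y ↦ 49(y − 53) is a two-sided inverse to f, so every y ∈ ℤ/101ℤ has a preimage.
Thus f is bijective.
Since f is bijective, we find f⁻¹(14): we need 33x ≡ 14 − 53 ≡ 62 (mod 101). Using 33⁻¹ = 49: x ≡ 49·62 = 3038 = 30·101 + 8, so x = 8.
Check: f(8) = 33·8 + 53 = 317 = 3·101 + 14 ≡ 14 (mod 101).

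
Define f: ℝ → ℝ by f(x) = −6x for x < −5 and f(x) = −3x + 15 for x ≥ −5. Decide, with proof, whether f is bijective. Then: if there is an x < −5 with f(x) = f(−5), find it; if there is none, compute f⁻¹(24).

Both pieces are strictly decreasing (slopes −6 and −3), so each is injective on its own interval.
The left piece maps (−∞, −5) onto (30, ∞); the right piece maps [−5, ∞) onto (−∞, 30].
Since 30 = 30, the images partition ℝ: f is injective and surjective, hence bijective.
Because the two images are disjoint, no x < −5 has f(x) = f(−5), so we compute f⁻¹(24): 24 lies in (−∞, 30], so solve −3x + 15 = 24: x = (24 − 15)/(−3) = −3.

-3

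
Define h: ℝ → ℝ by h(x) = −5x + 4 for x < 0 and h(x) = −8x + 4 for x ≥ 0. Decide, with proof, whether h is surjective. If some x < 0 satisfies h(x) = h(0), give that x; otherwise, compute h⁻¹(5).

-1/5

Both pieces are strictly decreasing (slopes −5 and −8), so each is injective on its own interval.
The left piece maps (−∞, 0) onto (4, ∞); the right piece maps [0, ∞) onto (−∞, 4].
These images together cover ℝ, so h is surjective.
Because the two images are disjoint, no x < 0 has h(x) = h(0), so we compute h⁻¹(5): 5 lies in (4, ∞), so solve −5x + 4 = 5: x = (5 − 4)/(−5) = −1/5.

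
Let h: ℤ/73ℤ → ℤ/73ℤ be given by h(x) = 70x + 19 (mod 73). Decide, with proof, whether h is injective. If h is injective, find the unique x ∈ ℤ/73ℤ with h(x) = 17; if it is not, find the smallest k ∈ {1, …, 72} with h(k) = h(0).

Suppose h(u) = h(v) in ℤ/73ℤ. Then 70u + 19 ≡ 70v + 19 (mod 73), so 70(u − v) ≡ 0 (mod 73).
Since gcd(70, 73) = 1, 70 is invertible modulo 73, so u − v ≡ 0 (mod 73), i.e. u = v.
Therefore h is injective.
We now compute 70⁻¹ mod 73 explicitly. Euclid's algorithm: 73 = 1·70 + 3, 70 = 23·3 + 1; back-substituting gives 1 = 24·70 − 23·73, so 70⁻¹ ≡ 24 (mod 73).
Since h is injective, we find h⁻¹(17): we need 70x ≡ 17 − 19 ≡ 71 (mod 73). Using 70⁻¹ = 24: x ≡ 24·71 = 1704 = 23·73 + 25, so x = 25.
Check: h(25) = 70·25 + 19 = 1769 = 24·73 + 17 ≡ 17 (mod 73).

25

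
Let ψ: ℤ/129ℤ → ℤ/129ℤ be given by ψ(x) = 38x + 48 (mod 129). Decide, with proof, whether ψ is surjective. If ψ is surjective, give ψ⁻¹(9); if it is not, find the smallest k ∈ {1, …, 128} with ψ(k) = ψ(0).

Since gcd(38, 129) = 1, 38 is invertible modulo 129. Euclid's algorithm: 129 = 3·38 + 15, 38 = 2·15 + 8, 15 = 1·8 + 7, 8 = 1·7 + 1; back-substituting gives 1 = 17·38 − 5·129, so 38⁻¹ ≡ 17 (mod 129).
For any y ∈ ℤ/129ℤ, x = 17(y − 48) mod 129 satisfies ψ(x) = 38·17(y − 48) + 48 ≡ y (since 38·17 ≡ 1 mod 129). So every y has a preimage.
So ψ is surjective.
Since ψ is surjective, we find ψ⁻¹(9): we need 38x ≡ 9 − 48 ≡ 90 (mod 129). Using 38⁻¹ = 17: x ≡ 17·90 = 1530 = 11·129 + 111, so x = 111.
Check: ψ(111) = 38·111 + 48 = 4266 = 33·129 + 9 ≡ 9 (mod 129).

111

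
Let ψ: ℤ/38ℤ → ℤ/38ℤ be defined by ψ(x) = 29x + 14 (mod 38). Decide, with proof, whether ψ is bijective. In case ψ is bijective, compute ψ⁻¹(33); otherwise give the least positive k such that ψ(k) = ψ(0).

19

If ψ(x_1) = ψ(x_2), then 29x_1 ≡ 29x_2 (mod 38). Because gcd(29, 38) = 1, we may cancel 29 to get x_1 ≡ x_2 (mod 38).
We now compute 29⁻¹ mod 38 explicitly. Euclid's algorithm: 38 = 1·29 + 9, 29 = 3·9 + 2, 9 = 4·2 + 1; back-substituting gives 1 = 21·29 − 16·38, so 29⁻¹ ≡ 21 (mod 38).
Then y ↦ 21(y − 14) is a two-sided inverse to ψ, so every y ∈ ℤ/38ℤ has a preimage.
Thus ψ is bijective.
Since ψ is bijective, we compute ψ⁻¹(33): solve 29x + 14 ≡ 33 (mod 38), i.e. 29x ≡ 19 (mod 38).
Multiplying by 29⁻¹ = 21 gives x ≡ 21·19 = 399 = 10·38 + 19 ≡ 19 (mod 38).
Check: ψ(19) = 29·19 + 14 = 565 = 14·38 + 33 ≡ 33 (mod 38).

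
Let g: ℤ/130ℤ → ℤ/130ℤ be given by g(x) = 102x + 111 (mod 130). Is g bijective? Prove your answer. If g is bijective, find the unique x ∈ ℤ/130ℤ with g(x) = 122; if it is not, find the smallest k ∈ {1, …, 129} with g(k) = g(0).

65

Recall: g is injective if g(x_1) = g(x_2) implies x_1 = x_2.
We have gcd(102, 130) = 2 > 1. Taking x_1 = 0 and x_2 = 65: g(0) = 111 and g(65) = 102·65 + 111 = 6741 ≡ 111 (mod 130).
So g(0) = g(65) while 0 ≠ 65, hence g is not injective, hence not bijective.
Since g is not bijective, we find the least positive k with g(k) = g(0): this means 102k ≡ 0 (mod 130), i.e. 130 ∣ 102k. Since gcd(102, 130) = 2, dividing through by 2 this holds exactly when 65 ∣ 51k, and as gcd(51, 65) = 1, exactly when 65 ∣ k.
The smallest positive such k is 65.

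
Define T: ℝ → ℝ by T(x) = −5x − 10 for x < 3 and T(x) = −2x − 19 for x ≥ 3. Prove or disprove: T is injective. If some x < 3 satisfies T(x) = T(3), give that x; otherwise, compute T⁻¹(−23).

Both pieces are strictly decreasing (slopes −5 and −2), so each is injective on its own interval.
The left piece maps (−∞, 3) onto (−25, ∞); the right piece maps [3, ∞) onto (−∞, −25].
These images are disjoint, so no value is attained by both pieces. Hence T is injective.
Because the two images are disjoint, no x < 3 has T(x) = T(3), so we compute T⁻¹(−23): −23 lies in (−25, ∞), so solve −5x − 10 = −23: x = (−23 + 10)/(−5) = 13/5.

13/5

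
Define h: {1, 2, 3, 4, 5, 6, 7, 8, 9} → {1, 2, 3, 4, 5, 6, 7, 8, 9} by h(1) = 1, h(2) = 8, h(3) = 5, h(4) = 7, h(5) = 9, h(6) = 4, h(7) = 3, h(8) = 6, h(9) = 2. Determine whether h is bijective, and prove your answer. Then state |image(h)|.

9

The values 1, 8, 5, 7, 9, 4, 3, 6, 2 are a permutation of {1, 2, 3, 4, 5, 6, 7, 8, 9}: each element appears exactly once.
So h is injective and surjective, hence bijective.
The image of h is {1, 2, 3, 4, 5, 6, 7, 8, 9}, which has 9 elements.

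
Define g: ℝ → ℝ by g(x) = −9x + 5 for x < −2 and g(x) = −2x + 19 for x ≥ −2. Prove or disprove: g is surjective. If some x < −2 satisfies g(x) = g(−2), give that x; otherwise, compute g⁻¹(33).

-28/9

Both pieces are strictly decreasing (slopes −9 and −2), so each is injective on its own interval.
The left piece maps (−∞, −2) onto (23, ∞); the right piece maps [−2, ∞) onto (−∞, 23].
These images together cover ℝ, so g is surjective.
Because the two images are disjoint, no x < −2 has g(x) = g(−2), so we compute g⁻¹(33): 33 lies in (23, ∞), so solve −9x + 5 = 33: x = (33 − 5)/(−9) = −28/9.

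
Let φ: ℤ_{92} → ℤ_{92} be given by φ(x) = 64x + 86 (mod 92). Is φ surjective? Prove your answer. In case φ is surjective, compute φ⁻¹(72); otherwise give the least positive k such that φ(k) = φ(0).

23

Since gcd(64, 92) = 4, we have 64x ≡ 0 (mod 4) for all x, so φ(x) ≡ 2 (mod 4).
But 0 ≢ 2 (mod 4), so 0 ∈ ℤ_{92} has no preimage. So φ is not surjective.
Since φ is not surjective, we find the least positive k with φ(k) = φ(0): this means 64k ≡ 0 (mod 92), i.e. 92 ∣ 64k. Since gcd(64, 92) = 4, dividing through by 4 this holds exactly when 23 ∣ 16k, and as gcd(16, 23) = 1, exactly when 23 ∣ k.
The smallest positive such k is 23.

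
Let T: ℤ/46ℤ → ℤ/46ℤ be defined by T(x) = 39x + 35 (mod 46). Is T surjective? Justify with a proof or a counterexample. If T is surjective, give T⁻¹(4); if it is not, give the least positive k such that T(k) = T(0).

Recall that T is surjective if every y in the codomain equals T(x) for some x in the domain.
Since gcd(39, 46) = 1, 39 is invertible modulo 46. Euclid's algorithm: 46 = 1·39 + 7, 39 = 5·7 + 4, 7 = 1·4 + 3, 4 = 1·3 + 1; back-substituting gives 1 = 13·39 − 11·46, so 39⁻¹ ≡ 13 (mod 46).
Then y ↦ 13(y − 35) is a two-sided inverse to T, so every y ∈ ℤ/46ℤ has a preimage.
Thus T is surjective.
Since T is surjective, we compute T⁻¹(4): solve 39x + 35 ≡ 4 (mod 46), i.e. 39x ≡ 15 (mod 46).
Multiplying by 39⁻¹ = 13 gives x ≡ 13·15 = 195 = 4·46 + 11 ≡ 11 (mod 46).
Check: T(11) = 39·11 + 35 = 464 = 10·46 + 4 ≡ 4 (mod 46).

11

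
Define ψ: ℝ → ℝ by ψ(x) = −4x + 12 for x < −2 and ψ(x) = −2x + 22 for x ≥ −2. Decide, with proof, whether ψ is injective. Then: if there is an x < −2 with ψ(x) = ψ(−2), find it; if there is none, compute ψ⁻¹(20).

Both pieces are strictly decreasing (slopes −4 and −2), so each is injective on its own interval.
The left piece maps (−∞, −2) onto (20, ∞); the right piece maps [−2, ∞) onto (−∞, 26].
These images overlap. In particular ψ(−2) = 26 (right piece), and solving −4x + 12 = 26 on the left piece gives x = −7/2 < −2.
So ψ(−7/2) = ψ(−2) with −7/2 ≠ −2, and ψ is not injective. This x = −7/2 is the requested value below −2.

-7/2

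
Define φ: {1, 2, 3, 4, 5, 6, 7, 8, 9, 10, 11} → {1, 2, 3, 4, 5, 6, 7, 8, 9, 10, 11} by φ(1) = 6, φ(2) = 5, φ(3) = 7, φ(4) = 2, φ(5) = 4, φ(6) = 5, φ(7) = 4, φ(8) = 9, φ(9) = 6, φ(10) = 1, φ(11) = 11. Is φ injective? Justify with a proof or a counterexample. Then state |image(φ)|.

8

φ(2) = 5 = φ(6) with 2 ≠ 6, so φ is not injective.
The image of φ is {1, 2, 4, 5, 6, 7, 9, 11}, which has 8 elements.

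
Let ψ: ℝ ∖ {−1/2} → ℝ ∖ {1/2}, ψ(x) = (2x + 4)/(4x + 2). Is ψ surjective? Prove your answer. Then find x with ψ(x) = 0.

For any y ≠ 1/2, solving y(4x + 2) = 2x + 4 for x gives a well-defined x ≠ −1/2. So ψ is surjective.
Solving ψ(x) = 0: cross-multiplying gives 2x + 4 = 0(4x + 2), which rearranges to 2x = −4, so x = −2.

-2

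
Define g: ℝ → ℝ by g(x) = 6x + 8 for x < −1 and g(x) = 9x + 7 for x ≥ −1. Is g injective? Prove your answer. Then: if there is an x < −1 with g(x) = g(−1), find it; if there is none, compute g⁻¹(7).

-5/3

Both pieces are strictly increasing (slopes 6 and 9), so each is injective on its own interval.
The left piece maps (−∞, −1) onto (−∞, 2); the right piece maps [−1, ∞) onto [−2, ∞).
These images overlap. In particular g(−1) = −2 (right piece), and solving 6x + 8 = −2 on the left piece gives x = −5/3 < −1.
So g(−5/3) = g(−1) with −5/3 ≠ −1, and g is not injective. This x = −5/3 is the requested value below −1.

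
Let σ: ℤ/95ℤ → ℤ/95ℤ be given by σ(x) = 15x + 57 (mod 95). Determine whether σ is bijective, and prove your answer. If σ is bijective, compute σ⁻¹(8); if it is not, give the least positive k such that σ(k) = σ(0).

19

We have gcd(15, 95) = 5 > 1. Taking u = 0 and v = 19: σ(0) = 57 and σ(19) = 15·19 + 57 = 342 ≡ 57 (mod 95).
So σ(0) = σ(19) while 0 ≠ 19, thus σ is not injective, hence not bijective.
Since σ is not bijective, we find the least positive k with σ(k) = σ(0): this means 15k ≡ 0 (mod 95), i.e. 95 ∣ 15k. Since gcd(15, 95) = 5, dividing through by 5 this holds exactly when 19 ∣ 3k, and as gcd(3, 19) = 1, exactly when 19 ∣ k.
The smallest positive such k is 19.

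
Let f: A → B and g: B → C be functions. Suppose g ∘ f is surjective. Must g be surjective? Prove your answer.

surjective

Let c ∈ C. Since g ∘ f is surjective, some a ∈ A has g(f(a)) = c. Then b = f(a) ∈ B satisfies g(b) = c. So g is surjective.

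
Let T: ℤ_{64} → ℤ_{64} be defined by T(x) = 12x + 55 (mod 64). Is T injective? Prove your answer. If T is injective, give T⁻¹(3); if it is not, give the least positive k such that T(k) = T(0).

We have gcd(12, 64) = 4 > 1. Taking x_1 = 0 and x_2 = 16: T(0) = 55 and T(16) = 12·16 + 55 = 247 ≡ 55 (mod 64).
So T(0) = T(16) while 0 ≠ 16, thus T is not injective.
Since T is not injective, we find the least positive k with T(k) = T(0): this means 12k ≡ 0 (mod 64), i.e. 64 ∣ 12k. Since gcd(12, 64) = 4, dividing through by 4 this holds exactly when 16 ∣ 3k, and as gcd(3, 16) = 1, exactly when 16 ∣ k.
The smallest positive such k is 16.

16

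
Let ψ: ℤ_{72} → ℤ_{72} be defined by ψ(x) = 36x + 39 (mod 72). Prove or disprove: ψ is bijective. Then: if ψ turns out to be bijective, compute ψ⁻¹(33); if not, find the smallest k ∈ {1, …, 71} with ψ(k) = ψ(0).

Recall: injectivity means: for all u, v in the domain, ψ(u) = ψ(v) implies u = v.
We have gcd(36, 72) = 36 > 1. Taking u = 0 and v = 2: ψ(0) = 39 and ψ(2) = 36·2 + 39 = 111 ≡ 39 (mod 72).
So ψ(0) = ψ(2) while 0 ≠ 2, hence ψ is not injective, hence not bijective.
Since ψ is not bijective, we find the least positive k with ψ(k) = ψ(0): this means 36k ≡ 0 (mod 72), i.e. 72 ∣ 36k. Since gcd(36, 72) = 36, dividing through by 36 this holds exactly when 2 ∣ k.
The smallest positive such k is 2.

2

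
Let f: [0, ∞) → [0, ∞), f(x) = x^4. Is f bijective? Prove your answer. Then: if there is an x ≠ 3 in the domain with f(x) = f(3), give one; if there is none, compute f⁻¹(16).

On [0, ∞), x ↦ x^4 is strictly increasing (injective) and for any y ∈ [0, ∞) the 4th root y^{1/4} lies in [0, ∞) (surjective). So f is bijective.
Since x ↦ x^4 is strictly increasing on [0, ∞), it is injective there, so no x ≠ 3 in the domain has f(x) = f(3). We therefore compute f⁻¹(16) = 16^{1/4} = 2 (indeed 2^4 = 16).

2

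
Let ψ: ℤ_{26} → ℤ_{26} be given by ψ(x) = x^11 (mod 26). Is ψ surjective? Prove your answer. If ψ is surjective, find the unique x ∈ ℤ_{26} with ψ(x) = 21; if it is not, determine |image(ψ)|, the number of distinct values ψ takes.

5

Computing x^11 mod 26 for each x (by repeated squaring, reducing mod 26 at every step), the values ψ(0), ψ(1), …, ψ(25) are: 0, 1, 20, 9, 10, 21, 24, 15, 18, 3, 4, 19, 12, 13, 14, 7, 22, 23, 8, 11, 2, 5, 16, 17, 6, 25.
Every element of ℤ_{26} appears exactly once in this list, so ψ is a bijection, and in particular surjective.
Since ψ is surjective, we read off the preimage of 21 from the same table: ψ(5) = 21, so ψ⁻¹(21) = 5.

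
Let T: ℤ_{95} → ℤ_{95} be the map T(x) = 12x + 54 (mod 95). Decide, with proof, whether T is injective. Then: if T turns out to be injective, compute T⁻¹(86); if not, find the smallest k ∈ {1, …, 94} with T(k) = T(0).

If T(x_1) = T(x_2), then 12x_1 ≡ 12x_2 (mod 95). Because gcd(12, 95) = 1, we may cancel 12 to get x_1 ≡ x_2 (mod 95).
Thus T is injective.
We now compute 12⁻¹ mod 95 explicitly. Euclid's algorithm: 95 = 7·12 + 11, 12 = 1·11 + 1; back-substituting gives 1 = 8·12 − 1·95, so 12⁻¹ ≡ 8 (mod 95).
Since T is injective, we find T⁻¹(86): we need 12x ≡ 86 − 54 ≡ 32 (mod 95). Using 12⁻¹ = 8: x ≡ 8·32 = 256 = 2·95 + 66, so x = 66.
Check: T(66) = 12·66 + 54 = 846 = 8·95 + 86 ≡ 86 (mod 95).

66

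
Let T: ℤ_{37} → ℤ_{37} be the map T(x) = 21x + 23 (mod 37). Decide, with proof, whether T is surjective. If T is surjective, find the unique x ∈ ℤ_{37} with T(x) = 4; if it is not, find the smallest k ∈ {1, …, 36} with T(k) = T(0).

Since gcd(21, 37) = 1, 21 is invertible modulo 37. Euclid's algorithm: 37 = 1·21 + 16, 21 = 1·16 + 5, 16 = 3·5 + 1; back-substituting gives 1 = 30·21 − 17·37, so 21⁻¹ ≡ 30 (mod 37).
For any y ∈ ℤ_{37}, x = 30(y − 23) mod 37 satisfies T(x) = 21·30(y − 23) + 23 ≡ y (since 21·30 ≡ 1 mod 37). So every y has a preimage.
Hence T is surjective.
Since T is surjective, we compute T⁻¹(4): solve 21x + 23 ≡ 4 (mod 37), i.e. 21x ≡ 18 (mod 37).
Multiplying by 21⁻¹ = 30 gives x ≡ 30·18 = 540 = 14·37 + 22 ≡ 22 (mod 37).
Check: T(22) = 21·22 + 23 = 485 = 13·37 + 4 ≡ 4 (mod 37).

22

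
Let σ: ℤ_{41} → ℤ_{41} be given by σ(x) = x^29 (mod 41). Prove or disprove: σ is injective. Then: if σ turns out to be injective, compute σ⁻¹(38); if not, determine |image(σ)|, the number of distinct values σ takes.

Since 41 is prime, the nonzero elements of ℤ_{41} form a cyclic group of order 40.
As gcd(29, 40) = 1, raising to the 29th power is a bijection on this group: if u^29 ≡ v^29 then (uv^{−1})^29 = 1, and the only element of order dividing gcd(29, 40) = 1 is 1, so u = v.
With σ(0) = 0 this makes σ injective on all of ℤ_{41}, hence bijective (finite equal-size domain and codomain). In particular σ is injective.
Since σ is injective, we find the preimage of 38. The inverse of x ↦ x^29 on (ℤ_{41})^× is x ↦ x^29, because 29·29 = 841 = 21·40 + 1 ≡ 1 (mod 40) and x^{40} = 1 for x ≠ 0 (Fermat). So σ⁻¹(38) = 38^29 mod 41.
Repeated squaring mod 41: 38^1 ≡ 38, 38^2 ≡ 38² = 1444 ≡ 9, 38^4 ≡ 9² = 81 ≡ 40, 38^8 ≡ 40² = 1600 ≡ 1, 38^16 ≡ 1² = 1. Since 29 = 16 + 8 + 4 + 1, 38^29 ≡ 1·1·40·38: 1·1 = 1, then 1·40 = 40, then 40·38 = 1520 ≡ 3. So 38^29 ≡ 3 (mod 41).
Hence σ⁻¹(38) = 3.

3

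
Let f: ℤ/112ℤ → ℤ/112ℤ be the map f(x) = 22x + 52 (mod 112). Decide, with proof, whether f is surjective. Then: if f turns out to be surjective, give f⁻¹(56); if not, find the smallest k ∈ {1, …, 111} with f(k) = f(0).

Since gcd(22, 112) = 2, we have 22x ≡ 0 (mod 2) for all x, so f(x) ≡ 0 (mod 2).
But 1 ≢ 0 (mod 2), so 1 ∈ ℤ/112ℤ has no preimage. So f is not surjective.
Since f is not surjective, we find the least positive k with f(k) = f(0): this means 22k ≡ 0 (mod 112), i.e. 112 ∣ 22k. Since gcd(22, 112) = 2, dividing through by 2 this holds exactly when 56 ∣ 11k, and as gcd(11, 56) = 1, exactly when 56 ∣ k.
The smallest positive such k is 56.

56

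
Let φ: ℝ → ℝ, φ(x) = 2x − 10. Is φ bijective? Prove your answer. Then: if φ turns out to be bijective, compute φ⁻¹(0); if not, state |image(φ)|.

5

Suppose φ(u) = φ(v). Then 2u − 10 = 2v − 10, so 2u = 2v, so u = v.
For any y ∈ ℝ, x = (y + 10)/2 satisfies φ(x) = y.
Thus φ is bijective.
Since φ is bijective, we compute φ⁻¹(0) = (0 + 10)/2 = 5.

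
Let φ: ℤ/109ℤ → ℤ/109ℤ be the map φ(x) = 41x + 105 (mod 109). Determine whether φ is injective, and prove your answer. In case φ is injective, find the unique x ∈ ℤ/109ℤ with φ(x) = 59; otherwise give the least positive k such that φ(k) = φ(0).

Suppose φ(u) = φ(v) in ℤ/109ℤ. Then 41u + 105 ≡ 41v + 105 (mod 109), hence 41(u − v) ≡ 0 (mod 109).
Since gcd(41, 109) = 1, 41 is invertible modulo 109, thus u − v ≡ 0 (mod 109), i.e. u = v.
Thus φ is injective.
We now compute 41⁻¹ mod 109 explicitly. Euclid's algorithm: 109 = 2·41 + 27, 41 = 1·27 + 14, 27 = 1·14 + 13, 14 = 1·13 + 1; back-substituting gives 1 = 8·41 − 3·109, so 41⁻¹ ≡ 8 (mod 109).
Since φ is injective, we compute φ⁻¹(59): solve 41x + 105 ≡ 59 (mod 109), i.e. 41x ≡ 63 (mod 109).
Multiplying by 41⁻¹ = 8 gives x ≡ 8·63 = 504 = 4·109 + 68 ≡ 68 (mod 109).
Check: φ(68) = 41·68 + 105 = 2893 = 26·109 + 59 ≡ 59 (mod 109).

68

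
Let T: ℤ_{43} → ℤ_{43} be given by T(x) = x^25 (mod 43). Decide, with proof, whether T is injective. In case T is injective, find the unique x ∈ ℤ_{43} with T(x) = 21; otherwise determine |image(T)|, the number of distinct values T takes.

Since 43 is prime, the nonzero elements of ℤ_{43} form a cyclic group of order 42.
As gcd(25, 42) = 1, raising to the 25th power is a bijection on this group: if s^25 ≡ t^25 then (st^{−1})^25 = 1, and the only element of order dividing gcd(25, 42) = 1 is 1, so s = t.
With T(0) = 0 this makes T injective on all of ℤ_{43}, hence bijective (finite equal-size domain and codomain). In particular T is injective.
Since T is injective, we find the preimage of 21. The inverse of x ↦ x^25 on (ℤ_{43})^× is x ↦ x^37, because 25·37 = 925 = 22·42 + 1 ≡ 1 (mod 42) and x^{42} = 1 for x ≠ 0 (Fermat). So T⁻¹(21) = 21^37 mod 43.
Repeated squaring mod 43: 21^1 ≡ 21, 21^2 ≡ 21² = 441 ≡ 11, 21^4 ≡ 11² = 121 ≡ 35, 21^8 ≡ 35² = 1225 ≡ 21, 21^16 ≡ 21² = 441 ≡ 11, 21^32 ≡ 11² = 121 ≡ 35. Since 37 = 32 + 4 + 1, 21^37 ≡ 35·35·21: 35·35 = 1225 ≡ 21, then 21·21 = 441 ≡ 11. So 21^37 ≡ 11 (mod 43).
Hence T⁻¹(21) = 11.

11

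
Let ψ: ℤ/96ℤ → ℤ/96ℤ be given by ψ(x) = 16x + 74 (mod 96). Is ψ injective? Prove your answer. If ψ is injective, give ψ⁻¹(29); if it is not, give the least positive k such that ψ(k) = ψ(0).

6

We have gcd(16, 96) = 16 > 1. Taking x_1 = 0 and x_2 = 6: ψ(0) = 74 and ψ(6) = 16·6 + 74 = 170 ≡ 74 (mod 96).
So ψ(0) = ψ(6) while 0 ≠ 6, so ψ is not injective.
Since ψ is not injective, we find the least positive k with ψ(k) = ψ(0): this means 16k ≡ 0 (mod 96), i.e. 96 ∣ 16k. Since gcd(16, 96) = 16, dividing through by 16 this holds exactly when 6 ∣ k.
The smallest positive such k is 6.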